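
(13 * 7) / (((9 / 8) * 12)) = 182 / 27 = 6.74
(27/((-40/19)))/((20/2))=-513/400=-1.28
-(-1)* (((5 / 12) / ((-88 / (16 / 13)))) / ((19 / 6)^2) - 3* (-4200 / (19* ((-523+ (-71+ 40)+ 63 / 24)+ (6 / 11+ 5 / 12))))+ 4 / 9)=-51374546602 / 67511578563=-0.76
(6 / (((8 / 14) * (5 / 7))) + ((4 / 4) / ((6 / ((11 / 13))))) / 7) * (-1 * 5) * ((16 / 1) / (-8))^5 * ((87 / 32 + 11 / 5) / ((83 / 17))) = 268824247 / 113295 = 2372.78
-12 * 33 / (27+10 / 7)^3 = -135828 / 7880599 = -0.02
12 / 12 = 1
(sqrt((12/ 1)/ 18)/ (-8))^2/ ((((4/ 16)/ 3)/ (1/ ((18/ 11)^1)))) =11/ 144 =0.08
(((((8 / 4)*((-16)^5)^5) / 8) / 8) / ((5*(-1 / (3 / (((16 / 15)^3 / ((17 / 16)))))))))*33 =686684977113854554097791795200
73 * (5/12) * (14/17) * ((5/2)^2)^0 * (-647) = -1653085/102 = -16206.72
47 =47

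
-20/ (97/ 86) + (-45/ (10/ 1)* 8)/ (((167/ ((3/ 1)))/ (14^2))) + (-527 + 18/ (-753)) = -2730326853/ 4065949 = -671.51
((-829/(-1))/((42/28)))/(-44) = -829/66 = -12.56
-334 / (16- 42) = 167 / 13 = 12.85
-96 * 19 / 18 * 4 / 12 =-304 / 9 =-33.78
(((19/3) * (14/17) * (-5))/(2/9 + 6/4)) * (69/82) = -275310/21607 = -12.74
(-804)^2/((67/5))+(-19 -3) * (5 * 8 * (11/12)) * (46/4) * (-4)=256040/3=85346.67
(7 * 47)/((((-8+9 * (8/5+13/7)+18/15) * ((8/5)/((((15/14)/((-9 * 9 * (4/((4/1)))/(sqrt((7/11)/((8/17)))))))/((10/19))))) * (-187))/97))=15158675 * sqrt(2618)/6049752192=0.13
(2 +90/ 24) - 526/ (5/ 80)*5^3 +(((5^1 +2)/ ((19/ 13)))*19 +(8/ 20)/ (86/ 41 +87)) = -76852051117/ 73060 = -1051903.25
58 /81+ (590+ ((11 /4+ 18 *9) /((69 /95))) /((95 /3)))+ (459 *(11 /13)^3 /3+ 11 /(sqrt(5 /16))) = 710.25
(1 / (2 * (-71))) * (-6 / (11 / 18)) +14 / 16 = 5899 / 6248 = 0.94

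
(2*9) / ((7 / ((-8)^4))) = 73728 / 7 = 10532.57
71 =71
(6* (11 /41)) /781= 6 /2911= 0.00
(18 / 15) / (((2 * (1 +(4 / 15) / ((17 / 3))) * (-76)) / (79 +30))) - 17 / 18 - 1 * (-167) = 10058767 / 60876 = 165.23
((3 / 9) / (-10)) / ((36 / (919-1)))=-17 / 20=-0.85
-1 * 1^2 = -1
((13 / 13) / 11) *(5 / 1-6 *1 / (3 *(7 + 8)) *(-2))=79 / 165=0.48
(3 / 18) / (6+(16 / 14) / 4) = 0.03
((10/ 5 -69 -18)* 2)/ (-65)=34/ 13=2.62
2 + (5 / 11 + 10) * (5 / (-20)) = -27 / 44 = -0.61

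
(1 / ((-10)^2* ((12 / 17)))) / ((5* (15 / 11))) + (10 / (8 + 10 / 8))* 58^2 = 12110406919 / 3330000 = 3636.76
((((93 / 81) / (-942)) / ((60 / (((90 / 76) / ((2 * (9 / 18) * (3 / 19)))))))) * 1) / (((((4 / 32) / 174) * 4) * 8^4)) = -899 / 69451776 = -0.00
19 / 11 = 1.73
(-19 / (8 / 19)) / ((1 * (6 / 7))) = -2527 / 48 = -52.65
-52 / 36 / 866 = -13 / 7794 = -0.00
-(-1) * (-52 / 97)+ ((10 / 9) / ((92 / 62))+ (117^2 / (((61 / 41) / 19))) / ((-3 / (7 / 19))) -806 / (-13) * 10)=-25535428588 / 1224819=-20848.33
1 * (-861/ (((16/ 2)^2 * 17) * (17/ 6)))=-2583/ 9248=-0.28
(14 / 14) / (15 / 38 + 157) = 38 / 5981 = 0.01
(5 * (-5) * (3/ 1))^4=31640625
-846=-846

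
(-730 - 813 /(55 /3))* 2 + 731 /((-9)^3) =-62134967 /40095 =-1549.69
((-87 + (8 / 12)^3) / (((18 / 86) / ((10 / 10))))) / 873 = -0.47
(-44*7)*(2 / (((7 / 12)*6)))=-176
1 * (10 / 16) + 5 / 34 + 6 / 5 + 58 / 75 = 28003 / 10200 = 2.75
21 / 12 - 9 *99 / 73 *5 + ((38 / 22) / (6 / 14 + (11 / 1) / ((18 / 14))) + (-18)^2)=240806549 / 908996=264.91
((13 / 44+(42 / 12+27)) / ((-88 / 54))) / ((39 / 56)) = -85365 / 3146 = -27.13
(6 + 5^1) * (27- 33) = -66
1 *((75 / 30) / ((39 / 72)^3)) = 34560 / 2197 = 15.73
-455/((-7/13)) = 845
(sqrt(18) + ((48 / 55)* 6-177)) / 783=-3149 / 14355 + sqrt(2) / 261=-0.21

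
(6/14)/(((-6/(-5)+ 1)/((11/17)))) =15/119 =0.13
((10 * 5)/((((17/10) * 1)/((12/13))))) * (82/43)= 492000/9503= 51.77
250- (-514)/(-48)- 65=4183/24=174.29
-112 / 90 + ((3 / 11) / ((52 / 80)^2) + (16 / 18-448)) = -37453184 / 83655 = -447.71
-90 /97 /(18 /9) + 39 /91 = -24 /679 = -0.04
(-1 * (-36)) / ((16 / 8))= 18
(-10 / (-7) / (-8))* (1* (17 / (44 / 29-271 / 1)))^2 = -243049 / 342015660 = -0.00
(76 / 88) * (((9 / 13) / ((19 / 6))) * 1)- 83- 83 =-23711 / 143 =-165.81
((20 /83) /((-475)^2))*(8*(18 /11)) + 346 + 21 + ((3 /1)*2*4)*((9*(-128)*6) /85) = -1109846738933 /700385125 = -1584.62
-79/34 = -2.32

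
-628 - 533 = -1161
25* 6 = 150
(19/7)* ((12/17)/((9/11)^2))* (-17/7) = -6.95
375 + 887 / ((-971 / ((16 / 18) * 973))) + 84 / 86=-414.09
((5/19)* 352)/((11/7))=1120/19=58.95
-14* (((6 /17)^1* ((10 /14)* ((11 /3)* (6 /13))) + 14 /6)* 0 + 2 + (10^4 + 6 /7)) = -140040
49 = 49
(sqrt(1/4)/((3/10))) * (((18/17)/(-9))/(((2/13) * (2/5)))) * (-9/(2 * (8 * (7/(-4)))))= -975/952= -1.02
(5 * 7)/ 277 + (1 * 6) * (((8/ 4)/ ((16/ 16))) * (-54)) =-179461/ 277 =-647.87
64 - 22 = 42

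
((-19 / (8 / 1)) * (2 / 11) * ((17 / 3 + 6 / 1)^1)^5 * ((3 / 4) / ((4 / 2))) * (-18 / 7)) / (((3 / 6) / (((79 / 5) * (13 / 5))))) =5856339125 / 792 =7394367.58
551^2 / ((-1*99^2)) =-30.98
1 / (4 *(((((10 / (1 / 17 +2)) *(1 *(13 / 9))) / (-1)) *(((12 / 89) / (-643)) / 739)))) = 888105813 / 7072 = 125580.57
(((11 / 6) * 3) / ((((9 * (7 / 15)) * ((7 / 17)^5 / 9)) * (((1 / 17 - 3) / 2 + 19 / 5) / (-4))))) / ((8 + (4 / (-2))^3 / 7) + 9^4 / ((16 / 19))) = -9655027600 / 44036743401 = -0.22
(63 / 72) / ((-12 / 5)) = -35 / 96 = -0.36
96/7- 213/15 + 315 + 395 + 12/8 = 49771/70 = 711.01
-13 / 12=-1.08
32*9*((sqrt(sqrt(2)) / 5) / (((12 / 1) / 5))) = 24*2^(1 / 4) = 28.54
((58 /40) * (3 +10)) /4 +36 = 3257 /80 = 40.71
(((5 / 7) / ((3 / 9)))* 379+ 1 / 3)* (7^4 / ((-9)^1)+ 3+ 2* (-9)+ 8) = -6005824 / 27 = -222437.93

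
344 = 344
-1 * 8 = -8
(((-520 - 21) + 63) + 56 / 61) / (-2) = 14551 / 61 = 238.54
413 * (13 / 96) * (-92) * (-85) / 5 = 2099279 / 24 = 87469.96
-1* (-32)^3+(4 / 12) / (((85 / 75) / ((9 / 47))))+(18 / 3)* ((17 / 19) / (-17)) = 497447069 / 15181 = 32767.74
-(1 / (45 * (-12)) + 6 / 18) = -179 / 540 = -0.33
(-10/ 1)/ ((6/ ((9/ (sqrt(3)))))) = -5 * sqrt(3) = -8.66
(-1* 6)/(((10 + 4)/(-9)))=27/7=3.86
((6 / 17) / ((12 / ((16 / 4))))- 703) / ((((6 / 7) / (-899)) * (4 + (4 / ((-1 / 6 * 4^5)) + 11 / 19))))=30479063104 / 188343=161827.43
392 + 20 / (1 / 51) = 1412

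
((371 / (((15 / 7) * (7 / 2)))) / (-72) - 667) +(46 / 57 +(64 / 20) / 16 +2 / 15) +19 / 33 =-75161479 / 112860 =-665.97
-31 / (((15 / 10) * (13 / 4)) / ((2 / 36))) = -124 / 351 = -0.35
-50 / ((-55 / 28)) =280 / 11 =25.45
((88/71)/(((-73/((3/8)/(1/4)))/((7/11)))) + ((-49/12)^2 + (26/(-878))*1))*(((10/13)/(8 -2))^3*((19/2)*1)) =12939169615375/38871566064864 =0.33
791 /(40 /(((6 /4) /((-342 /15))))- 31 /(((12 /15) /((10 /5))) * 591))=-1.30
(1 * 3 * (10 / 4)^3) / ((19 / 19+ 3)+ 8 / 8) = 75 / 8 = 9.38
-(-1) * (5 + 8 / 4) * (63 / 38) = 441 / 38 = 11.61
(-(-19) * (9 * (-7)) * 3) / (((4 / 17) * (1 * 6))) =-2543.62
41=41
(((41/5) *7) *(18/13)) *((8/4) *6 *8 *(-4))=-1983744/65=-30519.14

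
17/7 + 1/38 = 653/266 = 2.45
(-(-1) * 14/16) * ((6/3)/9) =7/36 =0.19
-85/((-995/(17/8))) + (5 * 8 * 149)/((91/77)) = 104375277/20696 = 5043.26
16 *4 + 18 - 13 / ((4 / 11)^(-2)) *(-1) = 10130 / 121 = 83.72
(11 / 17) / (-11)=-1 / 17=-0.06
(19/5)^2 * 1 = 361/25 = 14.44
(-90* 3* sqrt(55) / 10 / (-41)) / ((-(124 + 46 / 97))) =-2619* sqrt(55) / 495034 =-0.04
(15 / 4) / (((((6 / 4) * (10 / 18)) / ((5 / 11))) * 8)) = 45 / 176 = 0.26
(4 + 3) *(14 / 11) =98 / 11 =8.91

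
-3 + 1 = -2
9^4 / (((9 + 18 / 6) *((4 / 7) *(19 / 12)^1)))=45927 / 76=604.30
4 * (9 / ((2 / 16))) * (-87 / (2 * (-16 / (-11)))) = -8613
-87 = -87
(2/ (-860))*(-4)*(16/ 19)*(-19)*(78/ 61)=-2496/ 13115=-0.19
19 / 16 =1.19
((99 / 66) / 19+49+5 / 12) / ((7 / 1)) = 11285 / 1596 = 7.07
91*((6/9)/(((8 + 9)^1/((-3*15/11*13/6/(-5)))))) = 1183/187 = 6.33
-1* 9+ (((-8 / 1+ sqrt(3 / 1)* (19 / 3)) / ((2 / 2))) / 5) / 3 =-143 / 15+ 19* sqrt(3) / 45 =-8.80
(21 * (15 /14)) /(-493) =-45 /986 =-0.05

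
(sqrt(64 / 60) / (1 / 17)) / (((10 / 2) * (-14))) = -34 * sqrt(15) / 525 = -0.25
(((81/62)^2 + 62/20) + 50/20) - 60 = -1012763/19220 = -52.69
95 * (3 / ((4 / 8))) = 570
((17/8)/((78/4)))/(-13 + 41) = 17/4368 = 0.00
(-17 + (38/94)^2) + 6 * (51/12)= 8.66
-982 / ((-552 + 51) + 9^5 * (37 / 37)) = -0.02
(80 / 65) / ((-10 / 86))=-688 / 65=-10.58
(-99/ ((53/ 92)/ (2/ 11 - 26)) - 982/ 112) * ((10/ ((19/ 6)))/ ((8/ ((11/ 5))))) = 433702137/ 112784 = 3845.42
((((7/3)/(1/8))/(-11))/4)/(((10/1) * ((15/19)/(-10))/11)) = 266/45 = 5.91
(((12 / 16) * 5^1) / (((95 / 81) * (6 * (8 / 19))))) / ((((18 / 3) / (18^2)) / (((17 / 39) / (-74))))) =-12393 / 30784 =-0.40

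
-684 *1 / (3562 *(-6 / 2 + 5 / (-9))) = 1539 / 28496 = 0.05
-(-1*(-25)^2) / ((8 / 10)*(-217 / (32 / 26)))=-12500 / 2821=-4.43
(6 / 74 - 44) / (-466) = 1625 / 17242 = 0.09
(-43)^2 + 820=2669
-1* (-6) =6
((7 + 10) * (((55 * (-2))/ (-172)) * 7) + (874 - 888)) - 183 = -10397/ 86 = -120.90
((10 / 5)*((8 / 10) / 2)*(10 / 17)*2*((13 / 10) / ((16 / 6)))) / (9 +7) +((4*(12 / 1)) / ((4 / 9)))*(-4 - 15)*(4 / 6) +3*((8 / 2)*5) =-1778841 / 1360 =-1307.97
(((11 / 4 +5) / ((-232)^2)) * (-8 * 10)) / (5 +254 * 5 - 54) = -155 / 16429776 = -0.00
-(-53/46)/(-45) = -53/2070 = -0.03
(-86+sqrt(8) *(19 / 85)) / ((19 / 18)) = -1548 / 19+36 *sqrt(2) / 85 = -80.87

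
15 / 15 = 1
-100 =-100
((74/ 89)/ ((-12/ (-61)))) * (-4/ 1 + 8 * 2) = 4514/ 89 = 50.72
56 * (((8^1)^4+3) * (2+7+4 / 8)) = 2180668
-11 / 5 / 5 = -11 / 25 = -0.44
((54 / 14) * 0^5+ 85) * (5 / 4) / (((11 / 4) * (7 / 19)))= 8075 / 77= 104.87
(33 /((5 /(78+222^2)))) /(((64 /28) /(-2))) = -5701311 /20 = -285065.55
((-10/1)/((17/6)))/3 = -20/17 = -1.18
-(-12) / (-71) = -12 / 71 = -0.17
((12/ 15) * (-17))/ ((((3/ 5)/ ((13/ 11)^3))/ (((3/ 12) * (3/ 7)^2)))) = -112047/ 65219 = -1.72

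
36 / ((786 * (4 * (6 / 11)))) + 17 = 8919 / 524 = 17.02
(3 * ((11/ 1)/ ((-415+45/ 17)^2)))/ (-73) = -9537/ 3587227300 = -0.00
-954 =-954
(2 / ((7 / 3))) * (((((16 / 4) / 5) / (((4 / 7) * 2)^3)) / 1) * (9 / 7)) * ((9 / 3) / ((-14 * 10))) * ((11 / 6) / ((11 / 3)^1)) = -81 / 12800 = -0.01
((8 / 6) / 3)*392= 1568 / 9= 174.22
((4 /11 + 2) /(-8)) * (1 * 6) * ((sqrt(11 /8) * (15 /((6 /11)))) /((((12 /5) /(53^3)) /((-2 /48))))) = 48385025 * sqrt(22) /1536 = 147751.23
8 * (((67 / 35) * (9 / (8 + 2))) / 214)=1206 / 18725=0.06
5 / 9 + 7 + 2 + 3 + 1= 122 / 9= 13.56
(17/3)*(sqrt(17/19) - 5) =-85/3+ 17*sqrt(323)/57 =-22.97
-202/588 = -101/294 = -0.34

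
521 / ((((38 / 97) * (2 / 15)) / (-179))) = -135691845 / 76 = -1785419.01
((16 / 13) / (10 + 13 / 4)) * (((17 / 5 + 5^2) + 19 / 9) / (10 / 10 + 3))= 21968 / 31005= 0.71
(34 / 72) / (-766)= -17 / 27576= -0.00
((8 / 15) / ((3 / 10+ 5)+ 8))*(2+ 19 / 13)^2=10800 / 22477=0.48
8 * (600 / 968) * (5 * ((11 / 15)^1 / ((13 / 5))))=1000 / 143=6.99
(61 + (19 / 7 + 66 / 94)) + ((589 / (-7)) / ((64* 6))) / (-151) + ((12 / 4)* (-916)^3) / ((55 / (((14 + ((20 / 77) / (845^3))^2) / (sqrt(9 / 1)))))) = -2531640523027918721326344870850757653 / 12940480851769341530259600000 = -195637283.65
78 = 78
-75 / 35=-15 / 7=-2.14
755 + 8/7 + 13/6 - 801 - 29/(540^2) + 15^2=372129997/2041200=182.31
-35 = -35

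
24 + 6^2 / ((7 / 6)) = 384 / 7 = 54.86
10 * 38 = 380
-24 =-24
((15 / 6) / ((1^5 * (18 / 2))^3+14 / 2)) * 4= 5 / 368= 0.01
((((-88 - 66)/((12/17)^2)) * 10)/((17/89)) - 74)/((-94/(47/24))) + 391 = 1260817/1728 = 729.64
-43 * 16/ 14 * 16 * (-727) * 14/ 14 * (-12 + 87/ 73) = -3157110912/ 511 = -6178299.24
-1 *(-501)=501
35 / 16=2.19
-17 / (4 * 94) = -17 / 376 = -0.05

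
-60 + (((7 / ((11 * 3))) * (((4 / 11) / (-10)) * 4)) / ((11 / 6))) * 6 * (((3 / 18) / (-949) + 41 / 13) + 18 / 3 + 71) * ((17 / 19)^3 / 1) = -570050810684 / 8663733221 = -65.80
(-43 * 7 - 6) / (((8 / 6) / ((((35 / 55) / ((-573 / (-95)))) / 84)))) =-29165 / 100848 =-0.29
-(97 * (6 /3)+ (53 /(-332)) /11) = -708435 /3652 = -193.99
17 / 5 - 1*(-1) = 22 / 5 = 4.40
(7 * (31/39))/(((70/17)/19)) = 10013/390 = 25.67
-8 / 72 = -1 / 9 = -0.11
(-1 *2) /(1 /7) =-14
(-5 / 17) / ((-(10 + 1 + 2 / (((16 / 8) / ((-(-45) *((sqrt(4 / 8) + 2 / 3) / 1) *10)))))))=-1555 / 76993 + 1125 *sqrt(2) / 76993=0.00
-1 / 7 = -0.14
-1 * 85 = -85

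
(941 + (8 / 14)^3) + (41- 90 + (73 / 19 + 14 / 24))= 70118647 / 78204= 896.61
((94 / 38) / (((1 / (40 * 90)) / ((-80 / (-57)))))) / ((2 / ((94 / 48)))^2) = 12977875 / 1083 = 11983.26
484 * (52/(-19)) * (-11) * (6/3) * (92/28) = 12735008/133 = 95751.94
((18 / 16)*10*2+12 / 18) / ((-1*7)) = -139 / 42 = -3.31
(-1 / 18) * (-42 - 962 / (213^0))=502 / 9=55.78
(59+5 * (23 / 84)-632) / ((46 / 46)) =-48017 / 84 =-571.63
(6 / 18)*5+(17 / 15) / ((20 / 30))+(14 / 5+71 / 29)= 1499 / 174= 8.61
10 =10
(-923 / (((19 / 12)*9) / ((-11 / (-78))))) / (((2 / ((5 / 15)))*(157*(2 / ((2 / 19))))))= -781 / 1530279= -0.00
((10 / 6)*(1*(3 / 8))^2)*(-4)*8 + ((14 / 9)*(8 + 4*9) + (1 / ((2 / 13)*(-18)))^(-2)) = 208721 / 3042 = 68.61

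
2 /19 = 0.11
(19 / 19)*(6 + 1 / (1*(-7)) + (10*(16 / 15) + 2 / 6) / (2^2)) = 241 / 28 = 8.61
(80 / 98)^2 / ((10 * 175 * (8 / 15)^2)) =45 / 33614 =0.00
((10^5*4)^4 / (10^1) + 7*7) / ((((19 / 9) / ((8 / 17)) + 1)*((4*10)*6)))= 7680000000000000000147 / 3950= 1944303797468354430.42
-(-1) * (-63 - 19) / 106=-41 / 53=-0.77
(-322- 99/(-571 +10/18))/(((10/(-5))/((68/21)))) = 521.05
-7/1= -7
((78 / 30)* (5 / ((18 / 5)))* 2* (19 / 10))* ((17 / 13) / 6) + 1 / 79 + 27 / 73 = 2100989 / 622836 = 3.37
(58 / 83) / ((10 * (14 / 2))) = 29 / 2905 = 0.01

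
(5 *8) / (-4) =-10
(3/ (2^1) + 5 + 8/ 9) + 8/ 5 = 809/ 90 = 8.99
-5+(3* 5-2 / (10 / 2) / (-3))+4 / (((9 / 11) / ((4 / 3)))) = 2248 / 135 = 16.65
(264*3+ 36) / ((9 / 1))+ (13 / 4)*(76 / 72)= 6871 / 72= 95.43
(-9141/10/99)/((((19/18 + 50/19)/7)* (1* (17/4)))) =-442092/107185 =-4.12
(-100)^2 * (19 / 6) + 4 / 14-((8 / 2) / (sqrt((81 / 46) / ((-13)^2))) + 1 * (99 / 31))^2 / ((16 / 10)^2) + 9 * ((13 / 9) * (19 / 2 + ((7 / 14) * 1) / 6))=1087601640953 / 34872768-3575 * sqrt(46) / 248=31089.94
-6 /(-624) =1 /104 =0.01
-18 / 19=-0.95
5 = 5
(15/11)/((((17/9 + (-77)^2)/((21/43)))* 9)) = 315/25247794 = 0.00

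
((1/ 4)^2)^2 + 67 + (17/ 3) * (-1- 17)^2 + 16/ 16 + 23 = 493313/ 256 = 1927.00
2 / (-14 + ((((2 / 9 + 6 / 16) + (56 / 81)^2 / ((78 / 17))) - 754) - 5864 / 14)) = -28658448 / 16996691389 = -0.00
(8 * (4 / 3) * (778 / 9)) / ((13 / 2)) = 49792 / 351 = 141.86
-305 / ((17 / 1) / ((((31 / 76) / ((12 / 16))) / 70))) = -1891 / 13566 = -0.14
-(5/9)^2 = -25/81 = -0.31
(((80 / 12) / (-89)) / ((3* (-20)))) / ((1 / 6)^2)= 4 / 89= 0.04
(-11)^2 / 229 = 121 / 229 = 0.53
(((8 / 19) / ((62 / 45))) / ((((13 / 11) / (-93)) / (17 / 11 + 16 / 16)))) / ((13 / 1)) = -15120 / 3211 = -4.71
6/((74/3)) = 9/37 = 0.24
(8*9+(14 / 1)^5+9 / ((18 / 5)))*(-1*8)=-4303188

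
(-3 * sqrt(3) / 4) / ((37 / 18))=-27 * sqrt(3) / 74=-0.63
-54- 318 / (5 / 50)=-3234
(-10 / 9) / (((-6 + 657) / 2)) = -0.00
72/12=6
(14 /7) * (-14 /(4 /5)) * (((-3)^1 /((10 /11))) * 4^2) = 1848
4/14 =2/7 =0.29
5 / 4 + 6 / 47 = 259 / 188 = 1.38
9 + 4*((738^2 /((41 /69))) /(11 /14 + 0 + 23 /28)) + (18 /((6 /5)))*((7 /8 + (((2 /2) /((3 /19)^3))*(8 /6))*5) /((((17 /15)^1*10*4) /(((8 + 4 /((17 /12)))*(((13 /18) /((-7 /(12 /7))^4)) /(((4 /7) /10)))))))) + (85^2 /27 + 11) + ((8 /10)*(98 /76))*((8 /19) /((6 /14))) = 26467688121497967791 /11599121382345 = 2281870.09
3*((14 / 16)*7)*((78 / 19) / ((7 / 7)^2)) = 5733 / 76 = 75.43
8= 8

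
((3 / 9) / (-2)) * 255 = -42.50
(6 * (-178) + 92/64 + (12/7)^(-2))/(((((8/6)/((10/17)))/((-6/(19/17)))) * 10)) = 4798/19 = 252.53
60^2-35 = 3565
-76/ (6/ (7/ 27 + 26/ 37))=-36518/ 2997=-12.18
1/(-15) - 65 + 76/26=-12118/195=-62.14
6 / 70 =3 / 35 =0.09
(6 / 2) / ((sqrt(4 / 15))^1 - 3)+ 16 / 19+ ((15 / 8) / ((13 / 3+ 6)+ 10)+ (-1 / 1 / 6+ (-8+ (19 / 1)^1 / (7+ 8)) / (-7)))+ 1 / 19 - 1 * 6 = -669354983 / 127536360 - 6 * sqrt(15) / 131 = -5.43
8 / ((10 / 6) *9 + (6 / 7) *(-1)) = 56 / 99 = 0.57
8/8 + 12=13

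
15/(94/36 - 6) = -270/61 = -4.43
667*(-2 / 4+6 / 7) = 3335 / 14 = 238.21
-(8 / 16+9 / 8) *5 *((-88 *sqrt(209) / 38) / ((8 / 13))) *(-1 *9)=-83655 *sqrt(209) / 304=-3978.24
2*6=12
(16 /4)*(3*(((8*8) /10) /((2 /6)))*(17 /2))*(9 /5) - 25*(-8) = 93128 /25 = 3725.12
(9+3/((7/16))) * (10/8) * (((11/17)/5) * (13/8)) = 15873/3808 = 4.17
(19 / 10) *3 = 5.70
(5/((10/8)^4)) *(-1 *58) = -14848/125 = -118.78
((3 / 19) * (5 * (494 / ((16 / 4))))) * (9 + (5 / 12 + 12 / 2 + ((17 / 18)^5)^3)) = 6946753616109924496945 / 4497760410984972288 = 1544.49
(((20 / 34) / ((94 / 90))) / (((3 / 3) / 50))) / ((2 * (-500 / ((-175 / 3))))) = 2625 / 1598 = 1.64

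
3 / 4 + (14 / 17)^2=1651 / 1156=1.43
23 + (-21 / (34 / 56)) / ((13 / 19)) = -6089 / 221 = -27.55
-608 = -608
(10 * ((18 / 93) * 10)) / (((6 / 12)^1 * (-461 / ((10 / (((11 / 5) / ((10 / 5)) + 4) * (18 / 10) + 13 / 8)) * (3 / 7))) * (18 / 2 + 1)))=-720000 / 216179957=-0.00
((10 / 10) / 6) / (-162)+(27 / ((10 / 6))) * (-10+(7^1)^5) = 1322461399 / 4860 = 272111.40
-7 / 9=-0.78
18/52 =0.35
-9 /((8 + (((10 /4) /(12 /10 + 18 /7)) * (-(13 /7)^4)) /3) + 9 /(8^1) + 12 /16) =-1222452 /984289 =-1.24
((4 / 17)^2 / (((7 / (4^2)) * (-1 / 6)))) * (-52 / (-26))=-3072 / 2023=-1.52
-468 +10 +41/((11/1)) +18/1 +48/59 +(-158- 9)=-390996/649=-602.46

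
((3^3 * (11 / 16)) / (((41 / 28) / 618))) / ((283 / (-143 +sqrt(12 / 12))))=-45611181 / 11603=-3930.98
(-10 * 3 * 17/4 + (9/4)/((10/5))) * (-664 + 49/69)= 15423479/184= 83823.26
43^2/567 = 1849/567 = 3.26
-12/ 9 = -4/ 3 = -1.33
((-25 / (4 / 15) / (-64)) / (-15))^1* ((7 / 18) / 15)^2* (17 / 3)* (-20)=4165 / 559872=0.01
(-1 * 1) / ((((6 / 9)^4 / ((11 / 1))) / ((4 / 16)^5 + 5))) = -4562811 / 16384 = -278.49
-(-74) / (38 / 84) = 3108 / 19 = 163.58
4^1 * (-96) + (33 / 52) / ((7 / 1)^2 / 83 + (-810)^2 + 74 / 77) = -27909573149539 / 72681180260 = -384.00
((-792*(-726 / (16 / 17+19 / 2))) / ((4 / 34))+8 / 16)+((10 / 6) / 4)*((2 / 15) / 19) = 28415560178 / 60705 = 468092.58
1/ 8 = 0.12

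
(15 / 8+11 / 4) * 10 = 185 / 4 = 46.25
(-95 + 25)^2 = 4900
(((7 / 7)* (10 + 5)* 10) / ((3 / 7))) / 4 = 175 / 2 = 87.50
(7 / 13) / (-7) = -1 / 13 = -0.08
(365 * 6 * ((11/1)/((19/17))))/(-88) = -18615/76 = -244.93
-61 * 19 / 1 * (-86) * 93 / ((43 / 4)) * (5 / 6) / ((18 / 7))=2515030 / 9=279447.78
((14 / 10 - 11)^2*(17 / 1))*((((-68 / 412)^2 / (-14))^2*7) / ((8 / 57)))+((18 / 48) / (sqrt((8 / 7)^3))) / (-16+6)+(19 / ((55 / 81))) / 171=99551551923 / 216660445925 - 21*sqrt(14) / 2560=0.43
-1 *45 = -45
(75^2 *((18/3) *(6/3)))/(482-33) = 67500/449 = 150.33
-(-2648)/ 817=2648/ 817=3.24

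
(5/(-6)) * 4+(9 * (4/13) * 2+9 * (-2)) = -616/39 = -15.79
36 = 36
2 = 2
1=1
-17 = -17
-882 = -882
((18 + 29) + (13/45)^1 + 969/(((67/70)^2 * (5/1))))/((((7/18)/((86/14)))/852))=547294652832/157115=3483401.67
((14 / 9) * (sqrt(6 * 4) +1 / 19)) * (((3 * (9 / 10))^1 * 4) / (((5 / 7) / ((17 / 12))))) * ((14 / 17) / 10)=343 / 2375 +686 * sqrt(6) / 125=13.59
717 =717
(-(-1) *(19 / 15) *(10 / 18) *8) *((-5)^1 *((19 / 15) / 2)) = -1444 / 81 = -17.83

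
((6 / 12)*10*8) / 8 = 5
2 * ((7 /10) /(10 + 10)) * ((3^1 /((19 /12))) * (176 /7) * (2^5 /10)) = 25344 /2375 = 10.67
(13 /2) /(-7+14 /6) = -39 /28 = -1.39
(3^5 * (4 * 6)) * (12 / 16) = 4374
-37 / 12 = -3.08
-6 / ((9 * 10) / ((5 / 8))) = -1 / 24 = -0.04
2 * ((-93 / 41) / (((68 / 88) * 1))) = -4092 / 697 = -5.87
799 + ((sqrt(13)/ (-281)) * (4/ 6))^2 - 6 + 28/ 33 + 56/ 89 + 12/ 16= 2213040545437/ 2782901484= 795.23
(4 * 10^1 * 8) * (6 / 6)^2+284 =604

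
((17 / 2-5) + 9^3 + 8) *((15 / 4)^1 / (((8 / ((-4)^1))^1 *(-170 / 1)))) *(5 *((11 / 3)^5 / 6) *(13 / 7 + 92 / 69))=79903037885 / 5552064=14391.59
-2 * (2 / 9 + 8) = -148 / 9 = -16.44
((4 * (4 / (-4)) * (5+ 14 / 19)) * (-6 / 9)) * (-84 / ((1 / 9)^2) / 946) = -988848 / 8987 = -110.03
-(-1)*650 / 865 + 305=305.75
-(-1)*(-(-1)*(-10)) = -10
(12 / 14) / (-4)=-3 / 14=-0.21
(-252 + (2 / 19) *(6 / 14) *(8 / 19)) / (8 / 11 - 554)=3502158 / 7689661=0.46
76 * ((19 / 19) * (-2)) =-152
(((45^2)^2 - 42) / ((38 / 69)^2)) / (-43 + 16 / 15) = -292843134945 / 908276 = -322416.46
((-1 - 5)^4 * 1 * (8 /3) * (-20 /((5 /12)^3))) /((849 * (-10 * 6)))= 663552 /35375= 18.76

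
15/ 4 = 3.75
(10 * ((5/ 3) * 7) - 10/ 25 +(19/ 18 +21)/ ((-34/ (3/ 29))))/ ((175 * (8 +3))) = 3437183/ 56941500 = 0.06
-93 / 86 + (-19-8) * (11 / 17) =-27123 / 1462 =-18.55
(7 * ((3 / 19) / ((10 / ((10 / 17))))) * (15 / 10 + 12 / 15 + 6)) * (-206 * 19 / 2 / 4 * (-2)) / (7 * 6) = 8549 / 680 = 12.57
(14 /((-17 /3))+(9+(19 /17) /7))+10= 1986 /119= 16.69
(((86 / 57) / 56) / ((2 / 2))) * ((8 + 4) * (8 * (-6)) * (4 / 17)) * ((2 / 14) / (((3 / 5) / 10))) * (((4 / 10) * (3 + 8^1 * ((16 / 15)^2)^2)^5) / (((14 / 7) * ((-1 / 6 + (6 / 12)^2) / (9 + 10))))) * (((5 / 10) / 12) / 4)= -97240111802962008251904628365584 / 55398777123126983642578125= -1755275.42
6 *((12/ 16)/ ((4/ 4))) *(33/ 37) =297/ 74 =4.01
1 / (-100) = -1 / 100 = -0.01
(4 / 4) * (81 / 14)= 5.79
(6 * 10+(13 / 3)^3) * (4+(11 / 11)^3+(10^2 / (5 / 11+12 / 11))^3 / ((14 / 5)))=4233907950745 / 309519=13678992.08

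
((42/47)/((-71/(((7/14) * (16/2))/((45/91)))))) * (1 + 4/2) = -5096/16685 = -0.31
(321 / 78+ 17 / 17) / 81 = 133 / 2106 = 0.06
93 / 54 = 31 / 18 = 1.72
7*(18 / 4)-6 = 25.50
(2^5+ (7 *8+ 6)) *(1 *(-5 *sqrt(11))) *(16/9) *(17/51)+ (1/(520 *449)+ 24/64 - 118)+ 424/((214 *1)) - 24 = -1063.39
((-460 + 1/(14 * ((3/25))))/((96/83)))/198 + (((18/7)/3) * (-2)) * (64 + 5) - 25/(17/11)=-1852107293/13571712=-136.47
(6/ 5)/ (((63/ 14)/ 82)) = 328/ 15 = 21.87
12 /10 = 1.20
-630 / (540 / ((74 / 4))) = -259 / 12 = -21.58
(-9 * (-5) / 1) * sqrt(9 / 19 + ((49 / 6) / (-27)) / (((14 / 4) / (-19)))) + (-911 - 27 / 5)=-850.95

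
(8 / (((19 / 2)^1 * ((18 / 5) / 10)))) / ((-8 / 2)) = -100 / 171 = -0.58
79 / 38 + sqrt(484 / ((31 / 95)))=79 / 38 + 22 * sqrt(2945) / 31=40.59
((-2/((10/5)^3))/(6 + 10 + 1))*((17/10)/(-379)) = 1/15160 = 0.00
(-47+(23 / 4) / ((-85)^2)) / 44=-1358277 / 1271600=-1.07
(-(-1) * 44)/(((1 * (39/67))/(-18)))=-17688/13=-1360.62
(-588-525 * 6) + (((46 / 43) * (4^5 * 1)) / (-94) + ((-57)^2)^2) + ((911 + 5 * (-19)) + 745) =21329254752 / 2021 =10553812.35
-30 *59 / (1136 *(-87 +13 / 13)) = 885 / 48848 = 0.02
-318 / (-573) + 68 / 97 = 23270 / 18527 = 1.26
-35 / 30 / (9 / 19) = -133 / 54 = -2.46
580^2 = 336400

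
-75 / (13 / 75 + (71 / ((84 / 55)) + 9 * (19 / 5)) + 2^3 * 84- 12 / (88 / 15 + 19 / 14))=-79642500 / 797699551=-0.10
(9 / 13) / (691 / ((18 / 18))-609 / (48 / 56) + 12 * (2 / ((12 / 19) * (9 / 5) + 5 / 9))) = -8682 / 66703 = -0.13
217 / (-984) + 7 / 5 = 5803 / 4920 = 1.18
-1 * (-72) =72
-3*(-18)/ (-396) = -3/ 22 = -0.14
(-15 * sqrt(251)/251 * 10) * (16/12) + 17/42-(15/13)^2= -200 * sqrt(251)/251-6577/7098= -13.55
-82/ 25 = -3.28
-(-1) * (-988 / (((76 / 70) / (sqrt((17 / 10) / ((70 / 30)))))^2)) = -23205 / 38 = -610.66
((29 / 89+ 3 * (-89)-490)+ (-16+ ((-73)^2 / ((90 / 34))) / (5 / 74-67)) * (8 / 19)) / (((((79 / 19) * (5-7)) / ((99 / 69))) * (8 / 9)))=201094885244 / 1334940815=150.64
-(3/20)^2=-9/400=-0.02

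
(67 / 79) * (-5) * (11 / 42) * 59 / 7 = -217415 / 23226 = -9.36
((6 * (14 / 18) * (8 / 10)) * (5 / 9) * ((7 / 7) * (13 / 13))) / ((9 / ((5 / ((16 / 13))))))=455 / 486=0.94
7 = 7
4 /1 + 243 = 247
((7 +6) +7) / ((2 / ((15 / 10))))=15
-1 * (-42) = 42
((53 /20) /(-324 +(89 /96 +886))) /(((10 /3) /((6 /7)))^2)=103032 /331001125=0.00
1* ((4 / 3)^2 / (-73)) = -16 / 657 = -0.02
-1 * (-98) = 98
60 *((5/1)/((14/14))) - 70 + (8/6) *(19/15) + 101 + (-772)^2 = 26834251/45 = 596316.69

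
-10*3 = -30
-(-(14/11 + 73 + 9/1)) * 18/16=93.68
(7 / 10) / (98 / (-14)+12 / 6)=-7 / 50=-0.14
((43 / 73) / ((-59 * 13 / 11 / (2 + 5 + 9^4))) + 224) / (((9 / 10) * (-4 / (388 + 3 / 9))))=-27480369500 / 1511757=-18177.77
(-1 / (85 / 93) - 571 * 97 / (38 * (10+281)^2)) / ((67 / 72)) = -1.19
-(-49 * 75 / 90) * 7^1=1715 / 6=285.83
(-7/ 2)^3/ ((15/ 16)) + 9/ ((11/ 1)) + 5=-6586/ 165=-39.92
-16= -16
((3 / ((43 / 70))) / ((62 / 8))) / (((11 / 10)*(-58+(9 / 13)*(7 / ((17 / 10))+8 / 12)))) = -928200 / 88608509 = -0.01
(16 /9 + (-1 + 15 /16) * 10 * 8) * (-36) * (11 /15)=1276 /15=85.07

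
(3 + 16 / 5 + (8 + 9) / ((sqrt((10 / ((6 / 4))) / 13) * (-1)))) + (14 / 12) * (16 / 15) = 67 / 9 - 17 * sqrt(195) / 10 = -16.29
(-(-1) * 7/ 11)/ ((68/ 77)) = 49/ 68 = 0.72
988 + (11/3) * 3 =999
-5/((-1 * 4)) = 5/4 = 1.25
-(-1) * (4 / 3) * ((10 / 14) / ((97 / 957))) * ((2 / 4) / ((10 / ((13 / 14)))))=4147 / 9506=0.44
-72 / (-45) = 8 / 5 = 1.60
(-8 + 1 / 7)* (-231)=1815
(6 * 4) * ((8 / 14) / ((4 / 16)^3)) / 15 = 2048 / 35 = 58.51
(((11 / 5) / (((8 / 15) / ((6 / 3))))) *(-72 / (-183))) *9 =1782 / 61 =29.21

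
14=14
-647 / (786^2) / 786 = -647 / 485587656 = -0.00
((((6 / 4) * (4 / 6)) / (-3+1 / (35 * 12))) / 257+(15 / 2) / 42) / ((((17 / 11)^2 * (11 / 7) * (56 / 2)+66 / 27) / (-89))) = -0.15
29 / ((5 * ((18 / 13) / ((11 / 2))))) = 4147 / 180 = 23.04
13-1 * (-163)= 176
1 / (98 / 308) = 22 / 7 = 3.14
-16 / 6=-8 / 3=-2.67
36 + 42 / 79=2886 / 79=36.53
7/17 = 0.41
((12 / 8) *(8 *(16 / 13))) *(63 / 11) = 12096 / 143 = 84.59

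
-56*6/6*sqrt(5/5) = -56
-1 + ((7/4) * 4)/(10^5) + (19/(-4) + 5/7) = -3524951/700000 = -5.04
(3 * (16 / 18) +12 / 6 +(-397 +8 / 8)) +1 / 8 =-9389 / 24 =-391.21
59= 59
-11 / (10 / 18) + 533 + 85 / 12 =31217 / 60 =520.28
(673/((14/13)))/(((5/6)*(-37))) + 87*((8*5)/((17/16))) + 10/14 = 71675126/22015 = 3255.74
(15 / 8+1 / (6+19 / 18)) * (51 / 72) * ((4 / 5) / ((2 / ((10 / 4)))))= 11611 / 8128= 1.43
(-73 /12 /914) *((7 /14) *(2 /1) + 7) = -73 /1371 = -0.05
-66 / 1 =-66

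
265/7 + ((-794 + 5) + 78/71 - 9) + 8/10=-1884237/2485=-758.24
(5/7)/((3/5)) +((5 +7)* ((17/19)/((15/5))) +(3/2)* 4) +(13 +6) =11878/399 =29.77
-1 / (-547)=1 / 547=0.00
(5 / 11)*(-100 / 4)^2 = 3125 / 11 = 284.09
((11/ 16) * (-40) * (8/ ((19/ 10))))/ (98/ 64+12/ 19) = -14080/ 263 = -53.54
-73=-73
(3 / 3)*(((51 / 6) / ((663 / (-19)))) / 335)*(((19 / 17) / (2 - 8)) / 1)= 361 / 2665260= 0.00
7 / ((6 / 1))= 7 / 6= 1.17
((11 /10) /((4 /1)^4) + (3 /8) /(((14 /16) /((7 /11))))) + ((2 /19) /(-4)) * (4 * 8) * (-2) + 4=5.96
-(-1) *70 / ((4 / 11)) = 385 / 2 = 192.50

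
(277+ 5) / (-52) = -141 / 26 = -5.42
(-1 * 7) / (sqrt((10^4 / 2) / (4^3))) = -14 * sqrt(2) / 25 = -0.79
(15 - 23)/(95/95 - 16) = 8/15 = 0.53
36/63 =4/7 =0.57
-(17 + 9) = -26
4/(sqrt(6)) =1.63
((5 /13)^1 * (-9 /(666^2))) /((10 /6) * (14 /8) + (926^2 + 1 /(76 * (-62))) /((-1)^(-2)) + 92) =-1178 /129447787312545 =-0.00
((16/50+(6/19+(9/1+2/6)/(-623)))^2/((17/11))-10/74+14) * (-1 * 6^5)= -123376295259921888/1124133468125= -109752.35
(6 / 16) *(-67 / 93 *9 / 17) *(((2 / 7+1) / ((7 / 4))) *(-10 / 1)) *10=271350 / 25823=10.51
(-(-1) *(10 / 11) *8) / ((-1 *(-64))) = 5 / 44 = 0.11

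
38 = 38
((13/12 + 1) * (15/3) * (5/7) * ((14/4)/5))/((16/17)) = 2125/384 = 5.53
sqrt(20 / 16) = sqrt(5) / 2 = 1.12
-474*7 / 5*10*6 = -39816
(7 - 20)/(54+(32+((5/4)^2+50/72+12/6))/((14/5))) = -26208/134969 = -0.19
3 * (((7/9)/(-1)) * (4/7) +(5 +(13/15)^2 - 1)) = 323/25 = 12.92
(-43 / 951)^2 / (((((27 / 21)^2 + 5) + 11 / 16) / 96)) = 0.03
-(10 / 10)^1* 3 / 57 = -1 / 19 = -0.05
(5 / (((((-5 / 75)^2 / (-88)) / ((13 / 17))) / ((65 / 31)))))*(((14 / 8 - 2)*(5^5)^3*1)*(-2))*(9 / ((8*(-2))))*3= 8616199493408203125 / 2108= 4087381163855883.84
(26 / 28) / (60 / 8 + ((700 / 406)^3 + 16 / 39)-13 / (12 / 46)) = -4121741 / 163338070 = -0.03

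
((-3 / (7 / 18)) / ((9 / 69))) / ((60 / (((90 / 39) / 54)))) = -23 / 546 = -0.04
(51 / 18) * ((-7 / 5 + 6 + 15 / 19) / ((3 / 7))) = 30464 / 855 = 35.63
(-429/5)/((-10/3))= 1287/50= 25.74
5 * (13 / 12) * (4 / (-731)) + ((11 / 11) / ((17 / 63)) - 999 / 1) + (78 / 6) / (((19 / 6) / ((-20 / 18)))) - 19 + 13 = -1005.89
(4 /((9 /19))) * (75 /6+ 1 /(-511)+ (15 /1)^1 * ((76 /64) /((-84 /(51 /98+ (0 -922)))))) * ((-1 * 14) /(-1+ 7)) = -4220034919 /1030176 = -4096.42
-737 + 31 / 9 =-6602 / 9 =-733.56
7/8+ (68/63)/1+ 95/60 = 3.54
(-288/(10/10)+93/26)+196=-2299/26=-88.42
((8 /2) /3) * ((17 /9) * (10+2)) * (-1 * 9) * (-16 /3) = 4352 /3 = 1450.67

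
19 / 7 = 2.71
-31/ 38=-0.82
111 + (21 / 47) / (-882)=219113 / 1974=111.00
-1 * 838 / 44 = -419 / 22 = -19.05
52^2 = 2704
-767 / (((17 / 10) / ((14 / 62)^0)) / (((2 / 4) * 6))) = -23010 / 17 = -1353.53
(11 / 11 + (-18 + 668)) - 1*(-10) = 661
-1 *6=-6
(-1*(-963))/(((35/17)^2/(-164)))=-37259.06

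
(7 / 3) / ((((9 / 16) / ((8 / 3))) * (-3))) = -896 / 243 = -3.69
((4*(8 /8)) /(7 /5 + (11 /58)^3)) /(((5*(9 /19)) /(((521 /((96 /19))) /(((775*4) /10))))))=4587107509 /11487314430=0.40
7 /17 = 0.41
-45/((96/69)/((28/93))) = -2415/248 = -9.74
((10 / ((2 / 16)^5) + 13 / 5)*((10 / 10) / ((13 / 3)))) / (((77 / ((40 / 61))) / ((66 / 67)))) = 33704496 / 53131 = 634.37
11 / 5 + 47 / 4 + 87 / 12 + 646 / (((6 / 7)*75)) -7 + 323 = 78131 / 225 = 347.25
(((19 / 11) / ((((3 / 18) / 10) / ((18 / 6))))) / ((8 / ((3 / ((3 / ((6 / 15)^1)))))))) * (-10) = -1710 / 11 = -155.45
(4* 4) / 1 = 16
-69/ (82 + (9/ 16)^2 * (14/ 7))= -8832/ 10577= -0.84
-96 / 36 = -8 / 3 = -2.67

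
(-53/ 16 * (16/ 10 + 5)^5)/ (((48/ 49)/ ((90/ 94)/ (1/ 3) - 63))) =47869903957491/ 18800000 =2546271.49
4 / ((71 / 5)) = 20 / 71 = 0.28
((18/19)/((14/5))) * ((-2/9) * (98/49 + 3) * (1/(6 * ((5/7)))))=-0.09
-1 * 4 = -4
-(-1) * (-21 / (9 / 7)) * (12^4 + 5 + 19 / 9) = -9147712 / 27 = -338804.15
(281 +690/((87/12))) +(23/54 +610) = 1545013/1566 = 986.60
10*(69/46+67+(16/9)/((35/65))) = 45235/63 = 718.02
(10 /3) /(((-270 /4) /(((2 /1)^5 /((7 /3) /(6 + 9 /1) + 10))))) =-640 /4113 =-0.16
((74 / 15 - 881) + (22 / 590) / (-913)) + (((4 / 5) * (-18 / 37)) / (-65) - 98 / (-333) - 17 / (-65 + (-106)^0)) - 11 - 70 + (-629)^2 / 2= 6677347463453009 / 33918580800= 196864.00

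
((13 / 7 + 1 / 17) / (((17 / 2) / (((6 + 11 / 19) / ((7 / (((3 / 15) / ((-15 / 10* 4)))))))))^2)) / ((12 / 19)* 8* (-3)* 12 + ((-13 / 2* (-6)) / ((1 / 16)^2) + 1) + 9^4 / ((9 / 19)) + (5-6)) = 2500 / 2271976863093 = 0.00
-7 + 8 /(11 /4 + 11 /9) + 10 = 717 /143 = 5.01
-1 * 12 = -12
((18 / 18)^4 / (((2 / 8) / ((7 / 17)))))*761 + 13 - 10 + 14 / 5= 1259.21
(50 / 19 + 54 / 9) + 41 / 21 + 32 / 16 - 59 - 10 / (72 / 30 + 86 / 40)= -48.61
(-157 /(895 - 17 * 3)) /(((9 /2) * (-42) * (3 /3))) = 157 /159516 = 0.00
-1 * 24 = -24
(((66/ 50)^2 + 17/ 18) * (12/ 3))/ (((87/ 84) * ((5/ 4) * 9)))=6770848/ 7340625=0.92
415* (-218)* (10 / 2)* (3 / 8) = -678525 / 4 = -169631.25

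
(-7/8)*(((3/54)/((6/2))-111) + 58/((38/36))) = 49.03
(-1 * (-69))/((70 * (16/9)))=621/1120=0.55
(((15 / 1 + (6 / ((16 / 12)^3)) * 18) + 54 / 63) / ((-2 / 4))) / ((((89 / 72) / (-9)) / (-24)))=-13372776 / 623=-21465.13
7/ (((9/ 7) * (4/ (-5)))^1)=-245/ 36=-6.81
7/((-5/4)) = -28/5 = -5.60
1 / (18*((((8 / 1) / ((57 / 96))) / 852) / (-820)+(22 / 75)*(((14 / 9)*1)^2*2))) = 37333575 / 953956672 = 0.04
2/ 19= 0.11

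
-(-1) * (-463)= -463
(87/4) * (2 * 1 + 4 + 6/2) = 783/4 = 195.75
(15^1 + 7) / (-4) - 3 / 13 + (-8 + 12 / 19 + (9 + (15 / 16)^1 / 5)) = -3.91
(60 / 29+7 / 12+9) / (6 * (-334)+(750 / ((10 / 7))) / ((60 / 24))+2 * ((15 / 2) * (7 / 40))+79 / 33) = -89210 / 13696439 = -0.01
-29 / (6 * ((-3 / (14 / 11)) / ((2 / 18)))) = 203 / 891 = 0.23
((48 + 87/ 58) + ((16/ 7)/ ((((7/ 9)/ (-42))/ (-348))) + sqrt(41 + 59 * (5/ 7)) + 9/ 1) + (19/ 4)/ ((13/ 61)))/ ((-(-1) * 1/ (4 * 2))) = 8 * sqrt(4074)/ 7 + 31328702/ 91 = 344344.40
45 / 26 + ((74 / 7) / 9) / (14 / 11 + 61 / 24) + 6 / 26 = 1247809 / 549822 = 2.27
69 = 69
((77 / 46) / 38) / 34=77 / 59432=0.00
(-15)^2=225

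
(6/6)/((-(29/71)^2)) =-5041/841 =-5.99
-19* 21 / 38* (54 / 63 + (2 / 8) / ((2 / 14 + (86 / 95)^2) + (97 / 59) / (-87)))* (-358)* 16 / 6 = 1720650665271 / 152971513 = 11248.18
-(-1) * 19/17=19/17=1.12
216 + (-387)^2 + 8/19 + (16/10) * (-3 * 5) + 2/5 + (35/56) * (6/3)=56985967/380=149963.07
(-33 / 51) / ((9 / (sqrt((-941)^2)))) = -10351 / 153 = -67.65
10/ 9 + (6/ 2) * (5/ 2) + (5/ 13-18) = -2107/ 234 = -9.00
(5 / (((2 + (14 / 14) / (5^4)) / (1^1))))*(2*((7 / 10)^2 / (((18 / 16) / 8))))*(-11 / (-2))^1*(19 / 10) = 2048200 / 11259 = 181.92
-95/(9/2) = -21.11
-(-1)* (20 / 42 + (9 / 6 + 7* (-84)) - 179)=-32131 / 42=-765.02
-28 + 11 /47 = -1305 /47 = -27.77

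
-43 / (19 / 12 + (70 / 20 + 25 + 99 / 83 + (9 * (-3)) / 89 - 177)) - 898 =-897.71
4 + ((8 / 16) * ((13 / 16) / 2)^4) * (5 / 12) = 4.01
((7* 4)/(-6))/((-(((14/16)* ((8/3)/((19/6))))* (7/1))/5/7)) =95/3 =31.67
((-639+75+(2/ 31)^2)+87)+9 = -449744/ 961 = -468.00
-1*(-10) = 10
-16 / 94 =-8 / 47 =-0.17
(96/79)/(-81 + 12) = -32/1817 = -0.02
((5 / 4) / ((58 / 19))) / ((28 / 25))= 2375 / 6496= 0.37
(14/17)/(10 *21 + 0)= 1/255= 0.00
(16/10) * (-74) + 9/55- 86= -11233/55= -204.24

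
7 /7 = 1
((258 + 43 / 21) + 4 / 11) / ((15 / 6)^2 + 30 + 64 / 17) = 4090540 / 628551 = 6.51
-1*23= -23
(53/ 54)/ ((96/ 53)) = 2809/ 5184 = 0.54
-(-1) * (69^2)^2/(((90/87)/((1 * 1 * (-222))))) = -24321820833/5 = -4864364166.60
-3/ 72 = -0.04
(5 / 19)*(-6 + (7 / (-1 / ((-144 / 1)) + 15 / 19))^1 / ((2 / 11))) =461310 / 41401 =11.14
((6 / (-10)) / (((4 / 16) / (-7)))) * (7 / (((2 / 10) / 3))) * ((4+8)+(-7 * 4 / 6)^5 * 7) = -737322992 / 27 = -27308258.96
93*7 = 651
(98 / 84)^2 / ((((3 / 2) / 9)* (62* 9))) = 49 / 3348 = 0.01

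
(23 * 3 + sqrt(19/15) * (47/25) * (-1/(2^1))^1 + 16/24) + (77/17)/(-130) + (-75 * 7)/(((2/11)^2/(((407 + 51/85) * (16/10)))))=-68667217421/6630- 47 * sqrt(285)/750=-10357047.43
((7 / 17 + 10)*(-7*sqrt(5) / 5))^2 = 1535121 / 1445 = 1062.37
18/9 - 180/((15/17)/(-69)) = 14078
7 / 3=2.33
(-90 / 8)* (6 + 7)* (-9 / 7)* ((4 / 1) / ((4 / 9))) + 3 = 47469 / 28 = 1695.32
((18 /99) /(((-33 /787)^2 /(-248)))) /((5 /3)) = -307207024 /19965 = -15387.28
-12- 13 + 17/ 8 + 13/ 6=-20.71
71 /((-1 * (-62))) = 71 /62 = 1.15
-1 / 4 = -0.25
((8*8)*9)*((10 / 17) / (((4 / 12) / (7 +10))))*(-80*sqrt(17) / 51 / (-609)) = 153600*sqrt(17) / 3451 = 183.51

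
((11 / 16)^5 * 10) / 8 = 805255 / 4194304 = 0.19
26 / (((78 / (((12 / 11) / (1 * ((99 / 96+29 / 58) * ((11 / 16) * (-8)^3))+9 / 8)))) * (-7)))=32 / 331331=0.00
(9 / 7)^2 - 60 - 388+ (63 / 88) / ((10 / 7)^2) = -192313537 / 431200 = -446.00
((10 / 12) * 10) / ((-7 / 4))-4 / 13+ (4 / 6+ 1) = -929 / 273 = -3.40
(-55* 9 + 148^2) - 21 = 21388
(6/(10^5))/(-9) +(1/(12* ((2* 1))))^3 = 2837/43200000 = 0.00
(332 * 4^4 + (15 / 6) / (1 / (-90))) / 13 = 6520.54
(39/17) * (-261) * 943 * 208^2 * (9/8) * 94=-2583300521935.06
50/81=0.62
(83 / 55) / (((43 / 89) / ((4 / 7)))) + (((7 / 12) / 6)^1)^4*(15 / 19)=5029300490999 / 2817679011840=1.78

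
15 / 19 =0.79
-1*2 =-2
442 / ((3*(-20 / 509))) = -112489 / 30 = -3749.63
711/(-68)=-711/68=-10.46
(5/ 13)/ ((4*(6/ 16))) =10/ 39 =0.26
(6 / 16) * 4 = 3 / 2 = 1.50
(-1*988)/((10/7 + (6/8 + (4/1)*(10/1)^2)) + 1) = -27664/11289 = -2.45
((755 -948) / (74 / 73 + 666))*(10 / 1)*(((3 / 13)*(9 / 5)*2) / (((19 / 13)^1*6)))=-126801 / 462574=-0.27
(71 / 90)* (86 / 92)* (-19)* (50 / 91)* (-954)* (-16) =-245949680 / 2093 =-117510.60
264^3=18399744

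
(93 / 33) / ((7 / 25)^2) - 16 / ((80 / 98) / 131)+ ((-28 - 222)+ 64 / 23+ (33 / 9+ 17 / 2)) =-1028965081 / 371910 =-2766.70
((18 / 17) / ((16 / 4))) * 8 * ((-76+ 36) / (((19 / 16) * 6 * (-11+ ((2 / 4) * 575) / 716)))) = 1832960 / 1634057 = 1.12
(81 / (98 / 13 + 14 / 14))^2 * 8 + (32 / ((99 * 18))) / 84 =18441716764 / 25615359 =719.95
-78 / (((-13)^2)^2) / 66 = -1 / 24167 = -0.00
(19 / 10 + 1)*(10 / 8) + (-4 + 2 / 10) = -7 / 40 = -0.18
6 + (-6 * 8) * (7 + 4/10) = -1746/5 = -349.20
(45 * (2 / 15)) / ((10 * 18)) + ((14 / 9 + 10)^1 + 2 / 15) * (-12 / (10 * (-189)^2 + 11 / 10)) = 1176677 / 35721110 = 0.03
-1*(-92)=92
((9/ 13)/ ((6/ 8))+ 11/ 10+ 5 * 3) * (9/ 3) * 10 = 6639/ 13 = 510.69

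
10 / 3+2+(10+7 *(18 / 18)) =67 / 3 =22.33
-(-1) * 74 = 74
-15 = -15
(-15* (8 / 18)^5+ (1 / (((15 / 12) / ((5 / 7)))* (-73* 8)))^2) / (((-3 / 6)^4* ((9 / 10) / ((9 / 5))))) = -42781907176 / 5139644643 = -8.32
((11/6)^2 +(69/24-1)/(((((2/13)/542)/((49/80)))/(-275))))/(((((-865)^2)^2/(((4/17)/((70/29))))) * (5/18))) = -37170796487/53296829939500000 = -0.00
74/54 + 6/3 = 91/27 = 3.37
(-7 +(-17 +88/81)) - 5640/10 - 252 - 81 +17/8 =-917.79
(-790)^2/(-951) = -624100/951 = -656.26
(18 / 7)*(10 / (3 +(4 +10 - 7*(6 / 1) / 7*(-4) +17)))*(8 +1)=810 / 203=3.99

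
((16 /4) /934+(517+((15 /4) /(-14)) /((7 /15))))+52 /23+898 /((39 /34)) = 213727582805 /164208408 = 1301.56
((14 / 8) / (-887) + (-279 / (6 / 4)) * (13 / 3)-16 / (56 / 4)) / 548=-20046249 / 13610128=-1.47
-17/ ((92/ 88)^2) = -8228/ 529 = -15.55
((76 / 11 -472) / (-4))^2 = 1635841 / 121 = 13519.35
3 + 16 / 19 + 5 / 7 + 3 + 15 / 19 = 1110 / 133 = 8.35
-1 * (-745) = 745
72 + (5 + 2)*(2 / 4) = 151 / 2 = 75.50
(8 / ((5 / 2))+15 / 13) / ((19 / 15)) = 3.44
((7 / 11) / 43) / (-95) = -0.00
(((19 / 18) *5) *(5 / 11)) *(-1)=-475 / 198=-2.40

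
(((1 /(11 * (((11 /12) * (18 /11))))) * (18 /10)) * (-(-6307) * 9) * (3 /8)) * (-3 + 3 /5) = -1532601 /275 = -5573.09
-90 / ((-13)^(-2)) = -15210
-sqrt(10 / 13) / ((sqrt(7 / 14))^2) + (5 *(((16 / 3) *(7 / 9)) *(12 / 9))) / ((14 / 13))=2080 / 81 - 2 *sqrt(130) / 13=23.92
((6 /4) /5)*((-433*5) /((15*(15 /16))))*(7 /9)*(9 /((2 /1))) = -12124 /75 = -161.65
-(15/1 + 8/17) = -263/17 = -15.47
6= 6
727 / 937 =0.78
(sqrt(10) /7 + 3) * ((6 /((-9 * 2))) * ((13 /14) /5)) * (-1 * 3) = 13 * sqrt(10) /490 + 39 /70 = 0.64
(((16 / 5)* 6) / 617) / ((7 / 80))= 1536 / 4319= 0.36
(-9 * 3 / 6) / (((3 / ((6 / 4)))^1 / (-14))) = 31.50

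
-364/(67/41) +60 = -10904/67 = -162.75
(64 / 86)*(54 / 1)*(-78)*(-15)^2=-30326400 / 43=-705265.12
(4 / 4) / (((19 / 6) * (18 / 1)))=1 / 57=0.02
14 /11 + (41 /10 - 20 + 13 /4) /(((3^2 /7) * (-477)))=1221521 /944460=1.29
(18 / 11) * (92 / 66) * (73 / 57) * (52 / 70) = 174616 / 80465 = 2.17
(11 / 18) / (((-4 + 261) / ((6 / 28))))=11 / 21588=0.00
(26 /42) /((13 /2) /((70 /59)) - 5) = 260 /201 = 1.29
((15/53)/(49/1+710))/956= 5/12819004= 0.00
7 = 7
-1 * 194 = -194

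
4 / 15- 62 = -926 / 15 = -61.73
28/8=7/2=3.50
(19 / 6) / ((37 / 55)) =1045 / 222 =4.71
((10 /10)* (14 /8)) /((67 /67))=7 /4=1.75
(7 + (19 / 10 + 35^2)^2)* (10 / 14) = 150529061 / 140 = 1075207.58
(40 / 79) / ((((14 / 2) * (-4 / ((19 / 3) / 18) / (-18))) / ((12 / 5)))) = 152 / 553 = 0.27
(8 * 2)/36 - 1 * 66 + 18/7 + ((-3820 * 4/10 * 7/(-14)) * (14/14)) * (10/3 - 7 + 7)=2483.68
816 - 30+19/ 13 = 787.46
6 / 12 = 1 / 2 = 0.50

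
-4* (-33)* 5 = 660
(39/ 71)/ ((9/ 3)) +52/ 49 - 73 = -249638/ 3479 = -71.76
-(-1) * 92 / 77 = 92 / 77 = 1.19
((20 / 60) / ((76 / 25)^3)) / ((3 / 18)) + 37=8136681 / 219488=37.07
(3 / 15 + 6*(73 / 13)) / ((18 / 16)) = 17624 / 585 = 30.13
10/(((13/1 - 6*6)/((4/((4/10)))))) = -4.35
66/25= 2.64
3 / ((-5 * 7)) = -3 / 35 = -0.09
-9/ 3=-3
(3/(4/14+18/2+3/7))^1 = 21/68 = 0.31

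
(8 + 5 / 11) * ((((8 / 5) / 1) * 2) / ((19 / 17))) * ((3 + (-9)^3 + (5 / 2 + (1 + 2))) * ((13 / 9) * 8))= -57438784 / 285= -201539.59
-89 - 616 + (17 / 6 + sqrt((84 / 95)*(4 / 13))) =-4213 / 6 + 4*sqrt(25935) / 1235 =-701.65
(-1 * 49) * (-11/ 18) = 539/ 18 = 29.94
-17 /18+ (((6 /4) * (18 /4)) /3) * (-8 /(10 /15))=-27.94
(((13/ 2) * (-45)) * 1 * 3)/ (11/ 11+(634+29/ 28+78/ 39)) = -546/ 397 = -1.38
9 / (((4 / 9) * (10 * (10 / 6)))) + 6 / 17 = 5331 / 3400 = 1.57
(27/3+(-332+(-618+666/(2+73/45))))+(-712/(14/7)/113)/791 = -11031082207/14569429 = -757.14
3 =3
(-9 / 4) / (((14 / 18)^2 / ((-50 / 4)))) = 18225 / 392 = 46.49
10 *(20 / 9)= 200 / 9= 22.22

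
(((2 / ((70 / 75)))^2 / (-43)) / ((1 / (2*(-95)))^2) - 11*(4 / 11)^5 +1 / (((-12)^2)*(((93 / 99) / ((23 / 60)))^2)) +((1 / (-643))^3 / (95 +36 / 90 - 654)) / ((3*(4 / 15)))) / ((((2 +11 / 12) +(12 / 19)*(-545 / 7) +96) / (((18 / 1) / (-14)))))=99752055866273809806318458583 / 1001112393004781711668414400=99.64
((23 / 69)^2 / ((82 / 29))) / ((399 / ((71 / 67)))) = 0.00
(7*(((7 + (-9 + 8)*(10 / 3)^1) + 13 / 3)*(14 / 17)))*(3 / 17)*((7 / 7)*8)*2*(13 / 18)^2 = 529984 / 7803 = 67.92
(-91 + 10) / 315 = -9 / 35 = -0.26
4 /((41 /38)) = 152 /41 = 3.71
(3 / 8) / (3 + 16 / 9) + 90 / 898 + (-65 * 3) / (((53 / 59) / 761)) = -165194.26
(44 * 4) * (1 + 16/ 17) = 5808/ 17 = 341.65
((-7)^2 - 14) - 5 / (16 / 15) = 485 / 16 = 30.31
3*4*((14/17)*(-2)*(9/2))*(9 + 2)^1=-16632/17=-978.35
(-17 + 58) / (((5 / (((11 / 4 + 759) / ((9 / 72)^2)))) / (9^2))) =32381078.40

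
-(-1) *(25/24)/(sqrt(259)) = 25 *sqrt(259)/6216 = 0.06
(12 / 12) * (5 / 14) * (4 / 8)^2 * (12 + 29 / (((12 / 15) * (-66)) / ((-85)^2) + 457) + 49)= 2520220365 / 462248108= 5.45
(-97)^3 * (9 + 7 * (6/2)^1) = -27380190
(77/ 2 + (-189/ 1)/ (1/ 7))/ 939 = -2569/ 1878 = -1.37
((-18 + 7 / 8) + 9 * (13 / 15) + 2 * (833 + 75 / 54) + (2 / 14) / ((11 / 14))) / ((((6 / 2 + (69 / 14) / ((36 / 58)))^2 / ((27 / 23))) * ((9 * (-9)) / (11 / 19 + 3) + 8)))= -1182514344984 / 1063027816675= -1.11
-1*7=-7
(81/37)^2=6561/1369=4.79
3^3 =27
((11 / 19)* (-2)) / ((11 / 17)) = -1.79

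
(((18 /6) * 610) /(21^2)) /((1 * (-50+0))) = -61 /735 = -0.08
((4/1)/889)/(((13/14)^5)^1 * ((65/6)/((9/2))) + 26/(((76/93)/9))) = 157659264/10091597368073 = 0.00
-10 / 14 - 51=-362 / 7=-51.71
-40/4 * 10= -100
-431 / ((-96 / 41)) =17671 / 96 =184.07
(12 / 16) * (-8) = -6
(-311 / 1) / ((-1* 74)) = 311 / 74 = 4.20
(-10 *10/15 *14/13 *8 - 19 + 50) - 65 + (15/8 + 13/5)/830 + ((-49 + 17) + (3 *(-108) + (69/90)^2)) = -1735715893/3884400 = -446.84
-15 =-15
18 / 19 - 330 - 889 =-1218.05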